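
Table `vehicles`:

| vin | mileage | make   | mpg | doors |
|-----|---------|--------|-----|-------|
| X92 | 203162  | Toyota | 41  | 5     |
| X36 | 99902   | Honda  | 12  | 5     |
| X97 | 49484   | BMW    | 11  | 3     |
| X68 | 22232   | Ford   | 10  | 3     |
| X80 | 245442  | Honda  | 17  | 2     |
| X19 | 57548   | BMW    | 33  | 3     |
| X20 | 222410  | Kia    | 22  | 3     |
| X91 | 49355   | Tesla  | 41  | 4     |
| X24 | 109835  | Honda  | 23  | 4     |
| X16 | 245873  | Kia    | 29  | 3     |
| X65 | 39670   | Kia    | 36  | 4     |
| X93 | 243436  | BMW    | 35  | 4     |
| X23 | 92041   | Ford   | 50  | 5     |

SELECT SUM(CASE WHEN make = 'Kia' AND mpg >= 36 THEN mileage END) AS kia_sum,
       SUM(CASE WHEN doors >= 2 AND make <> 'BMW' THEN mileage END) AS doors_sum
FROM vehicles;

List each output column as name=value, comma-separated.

kia_sum=39670, doors_sum=1329922

[kia_sum: make = 'Kia' AND mpg >= 36]
vin=X92: ✗
vin=X36: ✗
vin=X97: ✗
vin=X68: ✗
vin=X80: ✗
vin=X19: ✗
vin=X20: ✗
vin=X91: ✗
vin=X24: ✗
vin=X16: ✗
vin=X65: ✓ → 39670
vin=X93: ✗
vin=X23: ✗
kia_sum = 39670
—
[doors_sum: doors >= 2 AND make <> 'BMW']
vin=X92: ✓ → 203162
vin=X36: ✓ → 99902
vin=X97: ✗
vin=X68: ✓ → 22232
vin=X80: ✓ → 245442
vin=X19: ✗
vin=X20: ✓ → 222410
vin=X91: ✓ → 49355
vin=X24: ✓ → 109835
vin=X16: ✓ → 245873
vin=X65: ✓ → 39670
vin=X93: ✗
vin=X23: ✓ → 92041
doors_sum = 203162 + 99902 + 22232 + 245442 + 222410 + 49355 + 109835 + 245873 + 39670 + 92041 = 1329922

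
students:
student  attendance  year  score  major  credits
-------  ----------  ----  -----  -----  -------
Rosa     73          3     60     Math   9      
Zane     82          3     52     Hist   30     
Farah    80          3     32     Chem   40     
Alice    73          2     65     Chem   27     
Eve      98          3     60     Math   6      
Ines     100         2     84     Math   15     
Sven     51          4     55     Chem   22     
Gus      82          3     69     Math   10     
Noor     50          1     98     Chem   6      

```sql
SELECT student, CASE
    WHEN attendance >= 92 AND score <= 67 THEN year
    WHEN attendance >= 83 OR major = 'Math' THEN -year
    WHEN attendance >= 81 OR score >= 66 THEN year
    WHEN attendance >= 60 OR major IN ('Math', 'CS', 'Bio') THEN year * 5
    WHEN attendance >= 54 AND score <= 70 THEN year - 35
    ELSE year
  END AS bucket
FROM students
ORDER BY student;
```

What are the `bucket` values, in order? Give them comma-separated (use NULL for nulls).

10, 3, 15, -3, -2, 1, -3, 4, 3

student=Alice: attendance >= 60 OR major IN ('Math', 'CS', 'Bio') → 10
student=Eve: attendance >= 92 AND score <= 67 → 3
student=Farah: attendance >= 60 OR major IN ('Math', 'CS', 'Bio') → 15
student=Gus: attendance >= 83 OR major = 'Math' → -3
student=Ines: attendance >= 83 OR major = 'Math' → -2
student=Noor: attendance >= 81 OR score >= 66 → 1
student=Rosa: attendance >= 83 OR major = 'Math' → -3
student=Sven: ELSE → 4
student=Zane: attendance >= 81 OR score >= 66 → 3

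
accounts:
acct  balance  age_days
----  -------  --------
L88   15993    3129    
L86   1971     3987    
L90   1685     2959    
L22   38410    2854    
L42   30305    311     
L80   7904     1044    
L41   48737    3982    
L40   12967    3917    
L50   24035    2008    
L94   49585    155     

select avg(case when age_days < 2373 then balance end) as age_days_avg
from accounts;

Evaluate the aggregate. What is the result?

27957.25

acct=L88: ✗
acct=L86: ✗
acct=L90: ✗
acct=L22: ✗
acct=L42: ✓ → 30305
acct=L80: ✓ → 7904
acct=L41: ✗
acct=L40: ✗
acct=L50: ✓ → 24035
acct=L94: ✓ → 49585
age_days_avg = (30305 + 7904 + 24035 + 49585) / 4 = 27957.25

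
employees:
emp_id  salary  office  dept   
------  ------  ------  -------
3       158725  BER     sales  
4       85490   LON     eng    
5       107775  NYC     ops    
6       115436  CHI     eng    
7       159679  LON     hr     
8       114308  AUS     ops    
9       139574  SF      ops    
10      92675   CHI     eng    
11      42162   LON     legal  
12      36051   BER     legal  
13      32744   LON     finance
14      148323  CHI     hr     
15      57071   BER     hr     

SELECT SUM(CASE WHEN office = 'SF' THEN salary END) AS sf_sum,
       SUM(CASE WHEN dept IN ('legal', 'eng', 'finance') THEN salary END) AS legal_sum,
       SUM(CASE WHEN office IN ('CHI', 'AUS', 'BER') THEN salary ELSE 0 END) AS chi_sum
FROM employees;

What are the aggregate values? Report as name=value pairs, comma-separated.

[sf_sum: office = 'SF']
emp_id=3: ✗
emp_id=4: ✗
emp_id=5: ✗
emp_id=6: ✗
emp_id=7: ✗
emp_id=8: ✗
emp_id=9: ✓ → 139574
emp_id=10: ✗
emp_id=11: ✗
emp_id=12: ✗
emp_id=13: ✗
emp_id=14: ✗
emp_id=15: ✗
sf_sum = 139574
—
[legal_sum: dept IN ('legal', 'eng', 'finance')]
emp_id=3: ✗
emp_id=4: ✓ → 85490
emp_id=5: ✗
emp_id=6: ✓ → 115436
emp_id=7: ✗
emp_id=8: ✗
emp_id=9: ✗
emp_id=10: ✓ → 92675
emp_id=11: ✓ → 42162
emp_id=12: ✓ → 36051
emp_id=13: ✓ → 32744
emp_id=14: ✗
emp_id=15: ✗
legal_sum = 85490 + 115436 + 92675 + 42162 + 36051 + 32744 = 404558
—
[chi_sum: office IN ('CHI', 'AUS', 'BER')]
emp_id=3: ✓ → 158725
emp_id=4: ✗
emp_id=5: ✗
emp_id=6: ✓ → 115436
emp_id=7: ✗
emp_id=8: ✓ → 114308
emp_id=9: ✗
emp_id=10: ✓ → 92675
emp_id=11: ✗
emp_id=12: ✓ → 36051
emp_id=13: ✗
emp_id=14: ✓ → 148323
emp_id=15: ✓ → 57071
chi_sum = 158725 + 115436 + 114308 + 92675 + 36051 + 148323 + 57071 = 722589

sf_sum=139574, legal_sum=404558, chi_sum=722589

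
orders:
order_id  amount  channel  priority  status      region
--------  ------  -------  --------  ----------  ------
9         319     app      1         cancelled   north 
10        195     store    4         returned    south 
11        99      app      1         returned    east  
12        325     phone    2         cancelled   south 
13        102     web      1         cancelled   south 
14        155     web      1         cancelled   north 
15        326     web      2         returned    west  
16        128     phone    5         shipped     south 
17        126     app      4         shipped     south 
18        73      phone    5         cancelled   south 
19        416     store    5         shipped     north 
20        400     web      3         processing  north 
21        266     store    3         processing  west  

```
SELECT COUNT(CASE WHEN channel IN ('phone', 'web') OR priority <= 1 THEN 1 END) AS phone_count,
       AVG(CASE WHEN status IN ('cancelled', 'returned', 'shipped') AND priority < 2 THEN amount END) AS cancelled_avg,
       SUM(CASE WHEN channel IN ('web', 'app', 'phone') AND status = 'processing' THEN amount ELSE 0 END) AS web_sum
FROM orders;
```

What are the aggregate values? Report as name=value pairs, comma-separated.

phone_count=9, cancelled_avg=168.75, web_sum=400

[phone_count: channel IN ('phone', 'web') OR priority <= 1]
order_id=9: ✓ → 1
order_id=10: ✗
order_id=11: ✓ → 1
order_id=12: ✓ → 1
order_id=13: ✓ → 1
order_id=14: ✓ → 1
order_id=15: ✓ → 1
order_id=16: ✓ → 1
order_id=17: ✗
order_id=18: ✓ → 1
order_id=19: ✗
order_id=20: ✓ → 1
order_id=21: ✗
phone_count = COUNT(1, 1, 1, 1, 1, 1, 1, 1, 1) = 9
—
[cancelled_avg: status IN ('cancelled', 'returned', 'shipped') AND priority < 2]
order_id=9: ✓ → 319
order_id=10: ✗
order_id=11: ✓ → 99
order_id=12: ✗
order_id=13: ✓ → 102
order_id=14: ✓ → 155
order_id=15: ✗
order_id=16: ✗
order_id=17: ✗
order_id=18: ✗
order_id=19: ✗
order_id=20: ✗
order_id=21: ✗
cancelled_avg = (319 + 99 + 102 + 155) / 4 = 168.75
—
[web_sum: channel IN ('web', 'app', 'phone') AND status = 'processing']
order_id=9: ✗
order_id=10: ✗
order_id=11: ✗
order_id=12: ✗
order_id=13: ✗
order_id=14: ✗
order_id=15: ✗
order_id=16: ✗
order_id=17: ✗
order_id=18: ✗
order_id=19: ✗
order_id=20: ✓ → 400
order_id=21: ✗
web_sum = 400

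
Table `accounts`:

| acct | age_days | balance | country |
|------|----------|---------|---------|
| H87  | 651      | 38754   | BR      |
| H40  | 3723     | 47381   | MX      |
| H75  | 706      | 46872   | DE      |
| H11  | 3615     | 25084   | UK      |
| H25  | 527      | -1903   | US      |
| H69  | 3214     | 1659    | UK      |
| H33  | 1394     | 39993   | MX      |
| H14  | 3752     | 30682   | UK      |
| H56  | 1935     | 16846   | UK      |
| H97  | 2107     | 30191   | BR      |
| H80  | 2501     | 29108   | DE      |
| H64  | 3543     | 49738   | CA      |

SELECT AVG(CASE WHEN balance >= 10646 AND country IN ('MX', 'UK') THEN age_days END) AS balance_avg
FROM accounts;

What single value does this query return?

acct=H87: ✗
acct=H40: ✓ → 3723
acct=H75: ✗
acct=H11: ✓ → 3615
acct=H25: ✗
acct=H69: ✗
acct=H33: ✓ → 1394
acct=H14: ✓ → 3752
acct=H56: ✓ → 1935
acct=H97: ✗
acct=H80: ✗
acct=H64: ✗
balance_avg = (3723 + 3615 + 1394 + 3752 + 1935) / 5 = 2883.8

2883.8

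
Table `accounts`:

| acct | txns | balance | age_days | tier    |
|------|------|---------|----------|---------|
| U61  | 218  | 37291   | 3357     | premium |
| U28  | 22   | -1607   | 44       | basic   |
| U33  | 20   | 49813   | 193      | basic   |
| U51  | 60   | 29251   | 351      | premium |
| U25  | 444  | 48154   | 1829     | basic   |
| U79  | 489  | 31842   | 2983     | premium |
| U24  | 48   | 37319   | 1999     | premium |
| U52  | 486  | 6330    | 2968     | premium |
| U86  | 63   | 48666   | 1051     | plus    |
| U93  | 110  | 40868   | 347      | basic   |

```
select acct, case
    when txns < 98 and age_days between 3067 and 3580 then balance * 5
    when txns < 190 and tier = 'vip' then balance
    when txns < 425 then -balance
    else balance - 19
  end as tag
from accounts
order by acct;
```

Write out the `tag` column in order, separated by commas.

acct=U24: txns < 425 → -37319
acct=U25: ELSE → 48135
acct=U28: txns < 425 → 1607
acct=U33: txns < 425 → -49813
acct=U51: txns < 425 → -29251
acct=U52: ELSE → 6311
acct=U61: txns < 425 → -37291
acct=U79: ELSE → 31823
acct=U86: txns < 425 → -48666
acct=U93: txns < 425 → -40868

-37319, 48135, 1607, -49813, -29251, 6311, -37291, 31823, -48666, -40868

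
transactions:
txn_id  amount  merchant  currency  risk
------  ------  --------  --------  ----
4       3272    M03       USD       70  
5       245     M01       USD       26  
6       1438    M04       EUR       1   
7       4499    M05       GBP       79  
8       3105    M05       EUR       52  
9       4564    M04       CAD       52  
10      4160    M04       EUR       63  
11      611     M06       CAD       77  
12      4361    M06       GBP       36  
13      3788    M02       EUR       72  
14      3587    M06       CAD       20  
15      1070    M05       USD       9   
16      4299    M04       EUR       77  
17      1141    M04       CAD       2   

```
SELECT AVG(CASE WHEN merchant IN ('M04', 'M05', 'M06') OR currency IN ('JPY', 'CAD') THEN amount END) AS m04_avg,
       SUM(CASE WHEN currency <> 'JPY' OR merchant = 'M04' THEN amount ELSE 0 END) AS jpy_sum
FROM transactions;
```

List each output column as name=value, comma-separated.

[m04_avg: merchant IN ('M04', 'M05', 'M06') OR currency IN ('JPY', 'CAD')]
txn_id=4: ✗
txn_id=5: ✗
txn_id=6: ✓ → 1438
txn_id=7: ✓ → 4499
txn_id=8: ✓ → 3105
txn_id=9: ✓ → 4564
txn_id=10: ✓ → 4160
txn_id=11: ✓ → 611
txn_id=12: ✓ → 4361
txn_id=13: ✗
txn_id=14: ✓ → 3587
txn_id=15: ✓ → 1070
txn_id=16: ✓ → 4299
txn_id=17: ✓ → 1141
m04_avg = (1438 + 4499 + 3105 + 4564 + 4160 + 611 + 4361 + 3587 + 1070 + 4299 + 1141) / 11 = 2985
—
[jpy_sum: currency <> 'JPY' OR merchant = 'M04']
txn_id=4: ✓ → 3272
txn_id=5: ✓ → 245
txn_id=6: ✓ → 1438
txn_id=7: ✓ → 4499
txn_id=8: ✓ → 3105
txn_id=9: ✓ → 4564
txn_id=10: ✓ → 4160
txn_id=11: ✓ → 611
txn_id=12: ✓ → 4361
txn_id=13: ✓ → 3788
txn_id=14: ✓ → 3587
txn_id=15: ✓ → 1070
txn_id=16: ✓ → 4299
txn_id=17: ✓ → 1141
jpy_sum = 3272 + 245 + 1438 + 4499 + 3105 + 4564 + 4160 + 611 + 4361 + 3788 + 3587 + 1070 + 4299 + 1141 = 40140

m04_avg=2985, jpy_sum=40140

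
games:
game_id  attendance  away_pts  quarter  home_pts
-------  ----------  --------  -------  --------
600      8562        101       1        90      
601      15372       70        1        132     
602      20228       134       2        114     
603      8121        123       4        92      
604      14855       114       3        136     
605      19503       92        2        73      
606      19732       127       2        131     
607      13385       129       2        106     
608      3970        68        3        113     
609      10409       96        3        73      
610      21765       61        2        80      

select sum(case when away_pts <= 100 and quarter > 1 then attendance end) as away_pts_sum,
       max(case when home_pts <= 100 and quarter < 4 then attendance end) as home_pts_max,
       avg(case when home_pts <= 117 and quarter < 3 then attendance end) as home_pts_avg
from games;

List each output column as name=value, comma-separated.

[away_pts_sum: away_pts <= 100 and quarter > 1]
game_id=600: ✗
game_id=601: ✗
game_id=602: ✗
game_id=603: ✗
game_id=604: ✗
game_id=605: ✓ → 19503
game_id=606: ✗
game_id=607: ✗
game_id=608: ✓ → 3970
game_id=609: ✓ → 10409
game_id=610: ✓ → 21765
away_pts_sum = 19503 + 3970 + 10409 + 21765 = 55647
—
[home_pts_max: home_pts <= 100 and quarter < 4]
game_id=600: ✓ → 8562
game_id=601: ✗
game_id=602: ✗
game_id=603: ✗
game_id=604: ✗
game_id=605: ✓ → 19503
game_id=606: ✗
game_id=607: ✗
game_id=608: ✗
game_id=609: ✓ → 10409
game_id=610: ✓ → 21765
home_pts_max = MAX(8562, 19503, 10409, 21765) = 21765
—
[home_pts_avg: home_pts <= 117 and quarter < 3]
game_id=600: ✓ → 8562
game_id=601: ✗
game_id=602: ✓ → 20228
game_id=603: ✗
game_id=604: ✗
game_id=605: ✓ → 19503
game_id=606: ✗
game_id=607: ✓ → 13385
game_id=608: ✗
game_id=609: ✗
game_id=610: ✓ → 21765
home_pts_avg = (8562 + 20228 + 19503 + 13385 + 21765) / 5 = 16688.6

away_pts_sum=55647, home_pts_max=21765, home_pts_avg=16688.6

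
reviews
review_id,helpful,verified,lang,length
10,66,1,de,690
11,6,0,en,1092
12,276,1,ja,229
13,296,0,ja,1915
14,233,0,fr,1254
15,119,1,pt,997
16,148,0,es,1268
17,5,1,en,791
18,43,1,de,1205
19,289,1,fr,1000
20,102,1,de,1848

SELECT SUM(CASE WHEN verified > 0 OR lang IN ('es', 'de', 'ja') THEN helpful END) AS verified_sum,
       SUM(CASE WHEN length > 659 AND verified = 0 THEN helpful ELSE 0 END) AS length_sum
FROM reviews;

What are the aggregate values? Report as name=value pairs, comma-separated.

verified_sum=1344, length_sum=683

[verified_sum: verified > 0 OR lang IN ('es', 'de', 'ja')]
review_id=10: ✓ → 66
review_id=11: ✗
review_id=12: ✓ → 276
review_id=13: ✓ → 296
review_id=14: ✗
review_id=15: ✓ → 119
review_id=16: ✓ → 148
review_id=17: ✓ → 5
review_id=18: ✓ → 43
review_id=19: ✓ → 289
review_id=20: ✓ → 102
verified_sum = 66 + 276 + 296 + 119 + 148 + 5 + 43 + 289 + 102 = 1344
—
[length_sum: length > 659 AND verified = 0]
review_id=10: ✗
review_id=11: ✓ → 6
review_id=12: ✗
review_id=13: ✓ → 296
review_id=14: ✓ → 233
review_id=15: ✗
review_id=16: ✓ → 148
review_id=17: ✗
review_id=18: ✗
review_id=19: ✗
review_id=20: ✗
length_sum = 6 + 296 + 233 + 148 = 683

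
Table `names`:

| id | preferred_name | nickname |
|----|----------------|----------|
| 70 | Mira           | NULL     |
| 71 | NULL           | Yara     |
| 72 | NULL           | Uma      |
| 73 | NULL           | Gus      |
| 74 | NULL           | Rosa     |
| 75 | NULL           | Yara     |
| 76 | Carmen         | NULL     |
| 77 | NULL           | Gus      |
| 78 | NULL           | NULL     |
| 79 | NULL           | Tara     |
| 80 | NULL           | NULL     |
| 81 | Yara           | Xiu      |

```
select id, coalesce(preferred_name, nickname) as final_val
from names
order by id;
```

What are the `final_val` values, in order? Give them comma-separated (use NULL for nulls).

Mira, Yara, Uma, Gus, Rosa, Yara, Carmen, Gus, NULL, Tara, NULL, Yara

id=70: preferred_name=Mira → Mira
id=71: preferred_name=NULL, nickname=Yara → Yara
id=72: preferred_name=NULL, nickname=Uma → Uma
id=73: preferred_name=NULL, nickname=Gus → Gus
id=74: preferred_name=NULL, nickname=Rosa → Rosa
id=75: preferred_name=NULL, nickname=Yara → Yara
id=76: preferred_name=Carmen → Carmen
id=77: preferred_name=NULL, nickname=Gus → Gus
id=78: preferred_name=NULL, nickname=NULL (all NULL) → NULL
id=79: preferred_name=NULL, nickname=Tara → Tara
id=80: preferred_name=NULL, nickname=NULL (all NULL) → NULL
id=81: preferred_name=Yara → Yara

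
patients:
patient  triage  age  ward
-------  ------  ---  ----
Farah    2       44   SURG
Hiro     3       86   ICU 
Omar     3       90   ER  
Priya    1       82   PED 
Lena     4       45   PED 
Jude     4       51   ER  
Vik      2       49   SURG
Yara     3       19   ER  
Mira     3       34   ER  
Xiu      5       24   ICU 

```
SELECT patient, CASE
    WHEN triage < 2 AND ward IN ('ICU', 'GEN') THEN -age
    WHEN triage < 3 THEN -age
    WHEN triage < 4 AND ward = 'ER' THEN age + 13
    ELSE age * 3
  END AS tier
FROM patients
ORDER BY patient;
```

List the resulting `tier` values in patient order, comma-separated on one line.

patient=Farah: triage < 3 → -44
patient=Hiro: ELSE → 258
patient=Jude: ELSE → 153
patient=Lena: ELSE → 135
patient=Mira: triage < 4 AND ward = 'ER' → 47
patient=Omar: triage < 4 AND ward = 'ER' → 103
patient=Priya: triage < 3 → -82
patient=Vik: triage < 3 → -49
patient=Xiu: ELSE → 72
patient=Yara: triage < 4 AND ward = 'ER' → 32

-44, 258, 153, 135, 47, 103, -82, -49, 72, 32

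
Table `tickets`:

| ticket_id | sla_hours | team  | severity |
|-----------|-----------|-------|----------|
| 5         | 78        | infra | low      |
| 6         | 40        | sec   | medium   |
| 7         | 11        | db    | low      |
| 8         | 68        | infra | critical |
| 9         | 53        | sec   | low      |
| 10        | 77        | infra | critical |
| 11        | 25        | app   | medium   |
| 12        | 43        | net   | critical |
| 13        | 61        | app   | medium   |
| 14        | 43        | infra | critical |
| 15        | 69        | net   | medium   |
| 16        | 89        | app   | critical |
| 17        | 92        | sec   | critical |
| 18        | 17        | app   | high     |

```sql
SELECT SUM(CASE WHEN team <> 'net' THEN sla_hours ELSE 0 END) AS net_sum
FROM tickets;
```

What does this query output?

654

ticket_id=5: ✓ → 78
ticket_id=6: ✓ → 40
ticket_id=7: ✓ → 11
ticket_id=8: ✓ → 68
ticket_id=9: ✓ → 53
ticket_id=10: ✓ → 77
ticket_id=11: ✓ → 25
ticket_id=12: ✗
ticket_id=13: ✓ → 61
ticket_id=14: ✓ → 43
ticket_id=15: ✗
ticket_id=16: ✓ → 89
ticket_id=17: ✓ → 92
ticket_id=18: ✓ → 17
net_sum = 78 + 40 + 11 + 68 + 53 + 77 + 25 + 61 + 43 + 89 + 92 + 17 = 654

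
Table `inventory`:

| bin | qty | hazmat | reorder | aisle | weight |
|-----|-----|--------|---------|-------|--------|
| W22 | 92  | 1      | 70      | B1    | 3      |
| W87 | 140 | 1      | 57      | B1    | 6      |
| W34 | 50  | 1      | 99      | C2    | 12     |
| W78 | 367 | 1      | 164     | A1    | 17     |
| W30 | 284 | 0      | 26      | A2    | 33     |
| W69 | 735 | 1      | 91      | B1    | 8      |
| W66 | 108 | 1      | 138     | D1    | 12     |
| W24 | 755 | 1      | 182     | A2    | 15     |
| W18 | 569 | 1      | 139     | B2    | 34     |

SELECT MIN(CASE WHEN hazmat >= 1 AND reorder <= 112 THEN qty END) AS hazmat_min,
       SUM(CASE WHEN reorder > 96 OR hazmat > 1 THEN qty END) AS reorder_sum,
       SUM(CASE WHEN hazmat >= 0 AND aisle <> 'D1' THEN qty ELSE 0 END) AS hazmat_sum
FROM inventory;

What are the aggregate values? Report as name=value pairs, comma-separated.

hazmat_min=50, reorder_sum=1849, hazmat_sum=2992

[hazmat_min: hazmat >= 1 AND reorder <= 112]
bin=W22: ✓ → 92
bin=W87: ✓ → 140
bin=W34: ✓ → 50
bin=W78: ✗
bin=W30: ✗
bin=W69: ✓ → 735
bin=W66: ✗
bin=W24: ✗
bin=W18: ✗
hazmat_min = MIN(92, 140, 50, 735) = 50
—
[reorder_sum: reorder > 96 OR hazmat > 1]
bin=W22: ✗
bin=W87: ✗
bin=W34: ✓ → 50
bin=W78: ✓ → 367
bin=W30: ✗
bin=W69: ✗
bin=W66: ✓ → 108
bin=W24: ✓ → 755
bin=W18: ✓ → 569
reorder_sum = 50 + 367 + 108 + 755 + 569 = 1849
—
[hazmat_sum: hazmat >= 0 AND aisle <> 'D1']
bin=W22: ✓ → 92
bin=W87: ✓ → 140
bin=W34: ✓ → 50
bin=W78: ✓ → 367
bin=W30: ✓ → 284
bin=W69: ✓ → 735
bin=W66: ✗
bin=W24: ✓ → 755
bin=W18: ✓ → 569
hazmat_sum = 92 + 140 + 50 + 367 + 284 + 735 + 755 + 569 = 2992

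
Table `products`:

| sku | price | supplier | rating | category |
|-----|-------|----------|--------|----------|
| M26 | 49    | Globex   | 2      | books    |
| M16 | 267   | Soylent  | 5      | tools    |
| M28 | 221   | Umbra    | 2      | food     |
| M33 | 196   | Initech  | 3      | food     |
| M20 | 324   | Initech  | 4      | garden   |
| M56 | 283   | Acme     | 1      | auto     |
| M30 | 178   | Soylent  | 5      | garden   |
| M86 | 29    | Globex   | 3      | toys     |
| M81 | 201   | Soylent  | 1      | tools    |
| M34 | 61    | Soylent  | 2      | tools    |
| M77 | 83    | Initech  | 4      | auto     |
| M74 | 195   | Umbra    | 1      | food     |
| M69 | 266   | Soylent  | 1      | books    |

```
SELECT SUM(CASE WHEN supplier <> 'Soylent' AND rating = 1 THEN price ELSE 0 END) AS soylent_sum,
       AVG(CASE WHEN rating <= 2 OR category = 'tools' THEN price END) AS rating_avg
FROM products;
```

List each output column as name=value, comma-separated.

[soylent_sum: supplier <> 'Soylent' AND rating = 1]
sku=M26: ✗
sku=M16: ✗
sku=M28: ✗
sku=M33: ✗
sku=M20: ✗
sku=M56: ✓ → 283
sku=M30: ✗
sku=M86: ✗
sku=M81: ✗
sku=M34: ✗
sku=M77: ✗
sku=M74: ✓ → 195
sku=M69: ✗
soylent_sum = 283 + 195 = 478
—
[rating_avg: rating <= 2 OR category = 'tools']
sku=M26: ✓ → 49
sku=M16: ✓ → 267
sku=M28: ✓ → 221
sku=M33: ✗
sku=M20: ✗
sku=M56: ✓ → 283
sku=M30: ✗
sku=M86: ✗
sku=M81: ✓ → 201
sku=M34: ✓ → 61
sku=M77: ✗
sku=M74: ✓ → 195
sku=M69: ✓ → 266
rating_avg = (49 + 267 + 221 + 283 + 201 + 61 + 195 + 266) / 8 = 192.875

soylent_sum=478, rating_avg=192.875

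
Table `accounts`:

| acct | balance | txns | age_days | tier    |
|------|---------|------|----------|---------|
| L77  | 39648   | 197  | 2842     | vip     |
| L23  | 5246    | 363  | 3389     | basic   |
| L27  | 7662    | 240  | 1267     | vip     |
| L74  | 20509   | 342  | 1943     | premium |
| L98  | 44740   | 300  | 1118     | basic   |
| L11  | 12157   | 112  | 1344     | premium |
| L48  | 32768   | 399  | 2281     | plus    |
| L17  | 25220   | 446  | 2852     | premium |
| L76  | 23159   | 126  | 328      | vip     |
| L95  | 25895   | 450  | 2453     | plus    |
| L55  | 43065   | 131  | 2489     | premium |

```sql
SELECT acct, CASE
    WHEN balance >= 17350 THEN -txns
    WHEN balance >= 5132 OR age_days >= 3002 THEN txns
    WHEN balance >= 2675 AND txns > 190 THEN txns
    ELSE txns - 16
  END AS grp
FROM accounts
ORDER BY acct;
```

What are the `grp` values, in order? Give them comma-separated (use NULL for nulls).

acct=L11: balance >= 5132 OR age_days >= 3002 → 112
acct=L17: balance >= 17350 → -446
acct=L23: balance >= 5132 OR age_days >= 3002 → 363
acct=L27: balance >= 5132 OR age_days >= 3002 → 240
acct=L48: balance >= 17350 → -399
acct=L55: balance >= 17350 → -131
acct=L74: balance >= 17350 → -342
acct=L76: balance >= 17350 → -126
acct=L77: balance >= 17350 → -197
acct=L95: balance >= 17350 → -450
acct=L98: balance >= 17350 → -300

112, -446, 363, 240, -399, -131, -342, -126, -197, -450, -300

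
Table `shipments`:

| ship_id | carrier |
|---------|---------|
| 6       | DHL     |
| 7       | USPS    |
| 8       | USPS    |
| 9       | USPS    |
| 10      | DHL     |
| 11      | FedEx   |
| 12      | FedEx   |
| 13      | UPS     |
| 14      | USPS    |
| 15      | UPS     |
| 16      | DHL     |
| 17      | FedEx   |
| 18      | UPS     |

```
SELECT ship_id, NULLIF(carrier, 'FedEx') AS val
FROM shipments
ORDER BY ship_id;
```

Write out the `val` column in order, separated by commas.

ship_id=6: carrier=DHL vs FedEx: differ → DHL
ship_id=7: carrier=USPS vs FedEx: differ → USPS
ship_id=8: carrier=USPS vs FedEx: differ → USPS
ship_id=9: carrier=USPS vs FedEx: differ → USPS
ship_id=10: carrier=DHL vs FedEx: differ → DHL
ship_id=11: carrier=FedEx vs FedEx: equal → NULL
ship_id=12: carrier=FedEx vs FedEx: equal → NULL
ship_id=13: carrier=UPS vs FedEx: differ → UPS
ship_id=14: carrier=USPS vs FedEx: differ → USPS
ship_id=15: carrier=UPS vs FedEx: differ → UPS
ship_id=16: carrier=DHL vs FedEx: differ → DHL
ship_id=17: carrier=FedEx vs FedEx: equal → NULL
ship_id=18: carrier=UPS vs FedEx: differ → UPS

DHL, USPS, USPS, USPS, DHL, NULL, NULL, UPS, USPS, UPS, DHL, NULL, UPS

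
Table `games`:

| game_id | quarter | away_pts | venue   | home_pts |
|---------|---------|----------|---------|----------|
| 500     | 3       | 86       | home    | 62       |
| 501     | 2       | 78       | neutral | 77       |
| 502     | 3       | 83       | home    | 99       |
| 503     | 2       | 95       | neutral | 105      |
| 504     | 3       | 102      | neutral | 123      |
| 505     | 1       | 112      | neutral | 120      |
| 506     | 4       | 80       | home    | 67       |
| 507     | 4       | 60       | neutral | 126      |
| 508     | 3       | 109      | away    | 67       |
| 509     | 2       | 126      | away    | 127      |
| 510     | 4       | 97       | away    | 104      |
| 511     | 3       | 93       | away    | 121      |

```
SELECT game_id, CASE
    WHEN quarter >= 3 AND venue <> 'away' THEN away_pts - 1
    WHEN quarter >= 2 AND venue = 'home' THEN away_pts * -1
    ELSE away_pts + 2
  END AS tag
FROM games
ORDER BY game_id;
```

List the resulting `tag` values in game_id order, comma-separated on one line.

85, 80, 82, 97, 101, 114, 79, 59, 111, 128, 99, 95

game_id=500: quarter >= 3 AND venue <> 'away' → 85
game_id=501: ELSE → 80
game_id=502: quarter >= 3 AND venue <> 'away' → 82
game_id=503: ELSE → 97
game_id=504: quarter >= 3 AND venue <> 'away' → 101
game_id=505: ELSE → 114
game_id=506: quarter >= 3 AND venue <> 'away' → 79
game_id=507: quarter >= 3 AND venue <> 'away' → 59
game_id=508: ELSE → 111
game_id=509: ELSE → 128
game_id=510: ELSE → 99
game_id=511: ELSE → 95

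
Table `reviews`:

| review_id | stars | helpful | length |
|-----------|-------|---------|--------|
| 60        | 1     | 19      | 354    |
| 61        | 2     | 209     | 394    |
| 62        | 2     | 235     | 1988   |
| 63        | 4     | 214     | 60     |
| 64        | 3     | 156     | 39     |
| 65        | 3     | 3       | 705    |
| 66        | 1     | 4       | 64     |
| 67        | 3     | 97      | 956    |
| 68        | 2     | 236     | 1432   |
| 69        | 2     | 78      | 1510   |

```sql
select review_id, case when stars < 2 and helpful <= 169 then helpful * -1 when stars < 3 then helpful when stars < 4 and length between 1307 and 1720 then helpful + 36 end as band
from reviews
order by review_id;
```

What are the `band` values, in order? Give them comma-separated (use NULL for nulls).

review_id=60: stars < 2 and helpful <= 169 → -19
review_id=61: stars < 3 → 209
review_id=62: stars < 3 → 235
review_id=63: (no match → NULL) → NULL
review_id=64: (no match → NULL) → NULL
review_id=65: (no match → NULL) → NULL
review_id=66: stars < 2 and helpful <= 169 → -4
review_id=67: (no match → NULL) → NULL
review_id=68: stars < 3 → 236
review_id=69: stars < 3 → 78

-19, 209, 235, NULL, NULL, NULL, -4, NULL, 236, 78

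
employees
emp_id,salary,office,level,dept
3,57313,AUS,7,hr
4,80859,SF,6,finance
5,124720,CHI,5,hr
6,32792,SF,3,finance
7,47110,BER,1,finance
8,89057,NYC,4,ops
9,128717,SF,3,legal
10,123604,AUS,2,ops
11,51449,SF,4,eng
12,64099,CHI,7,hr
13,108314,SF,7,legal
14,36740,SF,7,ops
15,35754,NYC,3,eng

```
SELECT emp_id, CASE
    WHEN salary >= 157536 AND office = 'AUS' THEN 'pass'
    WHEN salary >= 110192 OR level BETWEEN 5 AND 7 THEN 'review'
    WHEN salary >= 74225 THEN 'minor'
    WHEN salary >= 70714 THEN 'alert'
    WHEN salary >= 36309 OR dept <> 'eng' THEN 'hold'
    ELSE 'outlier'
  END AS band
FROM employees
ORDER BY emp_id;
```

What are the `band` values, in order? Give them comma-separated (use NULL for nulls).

emp_id=3: salary >= 110192 OR level BETWEEN 5 AND 7 → review
emp_id=4: salary >= 110192 OR level BETWEEN 5 AND 7 → review
emp_id=5: salary >= 110192 OR level BETWEEN 5 AND 7 → review
emp_id=6: salary >= 36309 OR dept <> 'eng' → hold
emp_id=7: salary >= 36309 OR dept <> 'eng' → hold
emp_id=8: salary >= 74225 → minor
emp_id=9: salary >= 110192 OR level BETWEEN 5 AND 7 → review
emp_id=10: salary >= 110192 OR level BETWEEN 5 AND 7 → review
emp_id=11: salary >= 36309 OR dept <> 'eng' → hold
emp_id=12: salary >= 110192 OR level BETWEEN 5 AND 7 → review
emp_id=13: salary >= 110192 OR level BETWEEN 5 AND 7 → review
emp_id=14: salary >= 110192 OR level BETWEEN 5 AND 7 → review
emp_id=15: ELSE → outlier

review, review, review, hold, hold, minor, review, review, hold, review, review, review, outlier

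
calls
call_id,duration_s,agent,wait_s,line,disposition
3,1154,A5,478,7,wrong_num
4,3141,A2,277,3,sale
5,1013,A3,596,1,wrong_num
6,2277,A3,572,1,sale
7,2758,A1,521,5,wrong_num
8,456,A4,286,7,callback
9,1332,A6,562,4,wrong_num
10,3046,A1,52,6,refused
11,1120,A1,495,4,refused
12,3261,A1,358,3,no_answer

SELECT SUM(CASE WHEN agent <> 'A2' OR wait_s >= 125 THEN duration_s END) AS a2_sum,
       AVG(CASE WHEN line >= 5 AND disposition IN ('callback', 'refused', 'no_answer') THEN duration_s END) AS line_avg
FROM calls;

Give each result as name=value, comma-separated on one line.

a2_sum=19558, line_avg=1751

[a2_sum: agent <> 'A2' OR wait_s >= 125]
call_id=3: ✓ → 1154
call_id=4: ✓ → 3141
call_id=5: ✓ → 1013
call_id=6: ✓ → 2277
call_id=7: ✓ → 2758
call_id=8: ✓ → 456
call_id=9: ✓ → 1332
call_id=10: ✓ → 3046
call_id=11: ✓ → 1120
call_id=12: ✓ → 3261
a2_sum = 1154 + 3141 + 1013 + 2277 + 2758 + 456 + 1332 + 3046 + 1120 + 3261 = 19558
—
[line_avg: line >= 5 AND disposition IN ('callback', 'refused', 'no_answer')]
call_id=3: ✗
call_id=4: ✗
call_id=5: ✗
call_id=6: ✗
call_id=7: ✗
call_id=8: ✓ → 456
call_id=9: ✗
call_id=10: ✓ → 3046
call_id=11: ✗
call_id=12: ✗
line_avg = (456 + 3046) / 2 = 1751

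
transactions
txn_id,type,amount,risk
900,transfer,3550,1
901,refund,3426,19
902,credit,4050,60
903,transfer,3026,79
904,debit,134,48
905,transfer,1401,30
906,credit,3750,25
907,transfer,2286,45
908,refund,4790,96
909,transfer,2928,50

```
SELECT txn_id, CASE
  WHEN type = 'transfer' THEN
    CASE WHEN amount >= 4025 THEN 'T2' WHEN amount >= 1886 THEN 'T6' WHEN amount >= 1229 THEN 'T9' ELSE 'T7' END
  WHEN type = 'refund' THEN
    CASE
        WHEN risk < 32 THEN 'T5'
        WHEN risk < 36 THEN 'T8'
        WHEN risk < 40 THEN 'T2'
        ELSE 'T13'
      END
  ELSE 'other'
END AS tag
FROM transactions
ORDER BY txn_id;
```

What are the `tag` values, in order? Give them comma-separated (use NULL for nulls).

T6, T5, other, T6, other, T9, other, T6, T13, T6

txn_id=900: type='transfer' → inner[amount >= 1886] → T6
txn_id=901: type='refund' → inner[risk < 32] → T5
txn_id=902: type='credit' → outer ELSE → other
txn_id=903: type='transfer' → inner[amount >= 1886] → T6
txn_id=904: type='debit' → outer ELSE → other
txn_id=905: type='transfer' → inner[amount >= 1229] → T9
txn_id=906: type='credit' → outer ELSE → other
txn_id=907: type='transfer' → inner[amount >= 1886] → T6
txn_id=908: type='refund' → inner[ELSE] → T13
txn_id=909: type='transfer' → inner[amount >= 1886] → T6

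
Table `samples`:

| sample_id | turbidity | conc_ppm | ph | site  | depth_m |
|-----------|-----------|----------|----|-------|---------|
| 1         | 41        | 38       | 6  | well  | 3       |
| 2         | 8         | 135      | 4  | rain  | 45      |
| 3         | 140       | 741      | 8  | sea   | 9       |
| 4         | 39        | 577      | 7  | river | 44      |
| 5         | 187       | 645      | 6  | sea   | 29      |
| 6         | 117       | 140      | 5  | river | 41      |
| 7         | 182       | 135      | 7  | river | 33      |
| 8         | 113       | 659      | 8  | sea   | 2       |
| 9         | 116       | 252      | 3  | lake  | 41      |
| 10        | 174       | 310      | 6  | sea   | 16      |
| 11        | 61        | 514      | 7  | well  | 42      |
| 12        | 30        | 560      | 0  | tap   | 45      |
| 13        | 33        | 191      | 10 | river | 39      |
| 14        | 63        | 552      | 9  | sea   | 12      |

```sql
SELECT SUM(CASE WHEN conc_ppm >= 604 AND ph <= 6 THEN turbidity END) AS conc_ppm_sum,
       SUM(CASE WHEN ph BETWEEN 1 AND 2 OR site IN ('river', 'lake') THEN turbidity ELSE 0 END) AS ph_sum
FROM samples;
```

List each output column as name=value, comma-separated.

conc_ppm_sum=187, ph_sum=487

[conc_ppm_sum: conc_ppm >= 604 AND ph <= 6]
sample_id=1: ✗
sample_id=2: ✗
sample_id=3: ✗
sample_id=4: ✗
sample_id=5: ✓ → 187
sample_id=6: ✗
sample_id=7: ✗
sample_id=8: ✗
sample_id=9: ✗
sample_id=10: ✗
sample_id=11: ✗
sample_id=12: ✗
sample_id=13: ✗
sample_id=14: ✗
conc_ppm_sum = 187
—
[ph_sum: ph BETWEEN 1 AND 2 OR site IN ('river', 'lake')]
sample_id=1: ✗
sample_id=2: ✗
sample_id=3: ✗
sample_id=4: ✓ → 39
sample_id=5: ✗
sample_id=6: ✓ → 117
sample_id=7: ✓ → 182
sample_id=8: ✗
sample_id=9: ✓ → 116
sample_id=10: ✗
sample_id=11: ✗
sample_id=12: ✗
sample_id=13: ✓ → 33
sample_id=14: ✗
ph_sum = 39 + 117 + 182 + 116 + 33 = 487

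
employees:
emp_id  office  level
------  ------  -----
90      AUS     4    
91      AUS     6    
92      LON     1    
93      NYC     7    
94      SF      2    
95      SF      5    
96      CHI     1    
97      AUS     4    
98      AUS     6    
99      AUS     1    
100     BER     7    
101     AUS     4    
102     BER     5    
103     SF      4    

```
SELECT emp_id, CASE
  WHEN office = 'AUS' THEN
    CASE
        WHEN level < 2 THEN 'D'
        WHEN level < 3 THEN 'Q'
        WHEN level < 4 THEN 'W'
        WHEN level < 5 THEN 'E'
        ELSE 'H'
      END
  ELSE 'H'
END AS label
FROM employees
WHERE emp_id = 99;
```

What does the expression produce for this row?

D

emp_id = 99: office=AUS, level=1.
office='AUS' → inner[level < 2] → D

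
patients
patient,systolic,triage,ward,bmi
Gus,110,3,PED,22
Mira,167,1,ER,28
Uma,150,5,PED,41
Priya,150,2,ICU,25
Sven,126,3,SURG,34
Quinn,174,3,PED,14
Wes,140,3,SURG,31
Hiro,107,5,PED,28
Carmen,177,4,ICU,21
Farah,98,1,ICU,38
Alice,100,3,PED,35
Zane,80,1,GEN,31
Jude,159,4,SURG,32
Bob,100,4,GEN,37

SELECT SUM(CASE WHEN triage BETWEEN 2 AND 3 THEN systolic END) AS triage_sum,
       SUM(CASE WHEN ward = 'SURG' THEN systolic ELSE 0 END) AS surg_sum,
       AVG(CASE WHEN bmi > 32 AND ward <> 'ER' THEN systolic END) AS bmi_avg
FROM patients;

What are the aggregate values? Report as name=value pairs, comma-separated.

triage_sum=800, surg_sum=425, bmi_avg=114.8

[triage_sum: triage BETWEEN 2 AND 3]
patient=Gus: ✓ → 110
patient=Mira: ✗
patient=Uma: ✗
patient=Priya: ✓ → 150
patient=Sven: ✓ → 126
patient=Quinn: ✓ → 174
patient=Wes: ✓ → 140
patient=Hiro: ✗
patient=Carmen: ✗
patient=Farah: ✗
patient=Alice: ✓ → 100
patient=Zane: ✗
patient=Jude: ✗
patient=Bob: ✗
triage_sum = 110 + 150 + 126 + 174 + 140 + 100 = 800
—
[surg_sum: ward = 'SURG']
patient=Gus: ✗
patient=Mira: ✗
patient=Uma: ✗
patient=Priya: ✗
patient=Sven: ✓ → 126
patient=Quinn: ✗
patient=Wes: ✓ → 140
patient=Hiro: ✗
patient=Carmen: ✗
patient=Farah: ✗
patient=Alice: ✗
patient=Zane: ✗
patient=Jude: ✓ → 159
patient=Bob: ✗
surg_sum = 126 + 140 + 159 = 425
—
[bmi_avg: bmi > 32 AND ward <> 'ER']
patient=Gus: ✗
patient=Mira: ✗
patient=Uma: ✓ → 150
patient=Priya: ✗
patient=Sven: ✓ → 126
patient=Quinn: ✗
patient=Wes: ✗
patient=Hiro: ✗
patient=Carmen: ✗
patient=Farah: ✓ → 98
patient=Alice: ✓ → 100
patient=Zane: ✗
patient=Jude: ✗
patient=Bob: ✓ → 100
bmi_avg = (150 + 126 + 98 + 100 + 100) / 5 = 114.8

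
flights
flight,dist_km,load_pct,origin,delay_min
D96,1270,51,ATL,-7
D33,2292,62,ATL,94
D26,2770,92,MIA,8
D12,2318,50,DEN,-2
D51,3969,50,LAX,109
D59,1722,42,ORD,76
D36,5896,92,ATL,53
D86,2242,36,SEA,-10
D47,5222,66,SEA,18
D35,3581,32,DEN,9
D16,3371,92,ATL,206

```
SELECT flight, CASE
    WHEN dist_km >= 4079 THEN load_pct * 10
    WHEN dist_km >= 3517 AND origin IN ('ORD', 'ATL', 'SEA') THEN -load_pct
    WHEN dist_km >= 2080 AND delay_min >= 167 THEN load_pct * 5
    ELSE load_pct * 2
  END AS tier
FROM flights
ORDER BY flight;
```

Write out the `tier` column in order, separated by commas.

100, 460, 184, 124, 64, 920, 660, 100, 84, 72, 102

flight=D12: ELSE → 100
flight=D16: dist_km >= 2080 AND delay_min >= 167 → 460
flight=D26: ELSE → 184
flight=D33: ELSE → 124
flight=D35: ELSE → 64
flight=D36: dist_km >= 4079 → 920
flight=D47: dist_km >= 4079 → 660
flight=D51: ELSE → 100
flight=D59: ELSE → 84
flight=D86: ELSE → 72
flight=D96: ELSE → 102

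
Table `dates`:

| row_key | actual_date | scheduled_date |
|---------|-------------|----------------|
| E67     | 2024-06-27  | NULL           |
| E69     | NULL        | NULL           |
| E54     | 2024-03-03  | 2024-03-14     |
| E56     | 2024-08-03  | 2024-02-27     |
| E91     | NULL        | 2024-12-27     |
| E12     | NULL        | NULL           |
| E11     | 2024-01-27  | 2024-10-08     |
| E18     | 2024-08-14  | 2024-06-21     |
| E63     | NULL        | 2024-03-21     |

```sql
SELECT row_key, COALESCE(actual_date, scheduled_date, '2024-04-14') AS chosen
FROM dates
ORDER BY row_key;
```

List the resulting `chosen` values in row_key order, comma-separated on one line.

2024-01-27, 2024-04-14, 2024-08-14, 2024-03-03, 2024-08-03, 2024-03-21, 2024-06-27, 2024-04-14, 2024-12-27

row_key=E11: actual_date=2024-01-27 → 2024-01-27
row_key=E12: actual_date=NULL, scheduled_date=NULL, → literal 2024-04-14 → 2024-04-14
row_key=E18: actual_date=2024-08-14 → 2024-08-14
row_key=E54: actual_date=2024-03-03 → 2024-03-03
row_key=E56: actual_date=2024-08-03 → 2024-08-03
row_key=E63: actual_date=NULL, scheduled_date=2024-03-21 → 2024-03-21
row_key=E67: actual_date=2024-06-27 → 2024-06-27
row_key=E69: actual_date=NULL, scheduled_date=NULL, → literal 2024-04-14 → 2024-04-14
row_key=E91: actual_date=NULL, scheduled_date=2024-12-27 → 2024-12-27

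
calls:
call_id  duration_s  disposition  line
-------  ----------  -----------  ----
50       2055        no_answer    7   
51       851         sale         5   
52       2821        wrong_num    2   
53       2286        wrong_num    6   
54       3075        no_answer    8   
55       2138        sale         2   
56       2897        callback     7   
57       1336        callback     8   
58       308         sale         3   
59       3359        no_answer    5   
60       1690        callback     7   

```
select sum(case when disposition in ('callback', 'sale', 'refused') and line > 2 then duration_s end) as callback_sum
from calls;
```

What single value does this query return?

call_id=50: ✗
call_id=51: ✓ → 851
call_id=52: ✗
call_id=53: ✗
call_id=54: ✗
call_id=55: ✗
call_id=56: ✓ → 2897
call_id=57: ✓ → 1336
call_id=58: ✓ → 308
call_id=59: ✗
call_id=60: ✓ → 1690
callback_sum = 851 + 2897 + 1336 + 308 + 1690 = 7082

7082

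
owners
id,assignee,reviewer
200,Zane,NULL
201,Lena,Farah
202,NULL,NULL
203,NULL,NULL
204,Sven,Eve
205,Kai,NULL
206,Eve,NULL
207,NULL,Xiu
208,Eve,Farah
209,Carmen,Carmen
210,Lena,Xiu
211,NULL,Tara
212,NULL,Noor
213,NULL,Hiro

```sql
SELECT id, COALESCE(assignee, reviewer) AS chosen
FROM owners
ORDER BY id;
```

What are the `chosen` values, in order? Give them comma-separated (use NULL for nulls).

Zane, Lena, NULL, NULL, Sven, Kai, Eve, Xiu, Eve, Carmen, Lena, Tara, Noor, Hiro

id=200: assignee=Zane → Zane
id=201: assignee=Lena → Lena
id=202: assignee=NULL, reviewer=NULL (all NULL) → NULL
id=203: assignee=NULL, reviewer=NULL (all NULL) → NULL
id=204: assignee=Sven → Sven
id=205: assignee=Kai → Kai
id=206: assignee=Eve → Eve
id=207: assignee=NULL, reviewer=Xiu → Xiu
id=208: assignee=Eve → Eve
id=209: assignee=Carmen → Carmen
id=210: assignee=Lena → Lena
id=211: assignee=NULL, reviewer=Tara → Tara
id=212: assignee=NULL, reviewer=Noor → Noor
id=213: assignee=NULL, reviewer=Hiro → Hiro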